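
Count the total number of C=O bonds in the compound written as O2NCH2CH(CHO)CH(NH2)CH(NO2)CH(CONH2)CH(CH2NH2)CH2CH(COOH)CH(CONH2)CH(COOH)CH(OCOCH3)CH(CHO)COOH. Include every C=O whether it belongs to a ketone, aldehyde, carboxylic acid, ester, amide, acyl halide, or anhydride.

8

CH(CHO): aldehyde, 1 C=O (running total 1).
CH(CONH2): amide, 1 C=O (running total 2).
CH(COOH): carboxylic acid, 1 C=O (running total 3).
CH(CONH2): amide, 1 C=O (running total 4).
CH(COOH): carboxylic acid, 1 C=O (running total 5).
CH(OCOCH3): ester, 1 C=O (running total 6).
CH(CHO): aldehyde, 1 C=O (running total 7).
COOH: carboxylic acid, 1 C=O (running total 8).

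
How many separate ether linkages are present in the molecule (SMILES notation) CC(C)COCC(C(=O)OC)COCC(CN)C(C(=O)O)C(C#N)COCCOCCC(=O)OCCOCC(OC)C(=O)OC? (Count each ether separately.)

C–O–C with sp³ carbons on both sides and no adjacent C=O → ether.
pendant –COOCH3: carbonyl C bonded to C and –OCH3 → ester.
C–O–C with sp³ carbons on both sides and no adjacent C=O → ether.
pendant –CH2NH2: N on sp³ C, no adjacent C=O → amine.
pendant –COOH: carbonyl C bonded to C and –OH → carboxylic acid.
pendant –C≡N: nitrile.
C–O–C with sp³ carbons on both sides and no adjacent C=O → ether.
C–O–C with sp³ carbons on both sides and no adjacent C=O → ether.
–C(=O)–O–C with C on the carbonyl side → ester.
C–O–C with sp³ carbons on both sides and no adjacent C=O → ether.
pendant –OCH3: C–O–C with sp³ C, no adjacent C=O → ether.
–C(=O)OCH3: carbonyl C bonded to C and to –OCH3 → ester (not ketone + ether).
Ether appears at: CH2OCH2, CH2OCH2, CH2OCH2, CH2OCH2, CH2OCH2, CH(OCH3) → 6.

6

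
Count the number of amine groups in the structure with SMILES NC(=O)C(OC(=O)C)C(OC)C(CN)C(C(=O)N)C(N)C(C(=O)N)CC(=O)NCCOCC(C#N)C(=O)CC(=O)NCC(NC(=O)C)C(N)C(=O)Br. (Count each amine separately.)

–C(=O)NH2: carbonyl C bonded to C and to N → amide (the N is not a separate amine).
pendant –OC(=O)CH3: an acyloxy group → ester.
pendant –OCH3: C–O–C with sp³ C, no adjacent C=O → ether.
pendant –CH2NH2: N on sp³ C, no adjacent C=O → amine.
pendant –CONH2: carbonyl C bonded to C and N → amide.
–NH2 on an sp³ carbon with no adjacent C=O → amine.
pendant –CONH2: carbonyl C bonded to C and N → amide.
–C(=O)–N– linkage → amide (the N is not an amine).
C–O–C with sp³ carbons on both sides and no adjacent C=O → ether.
pendant –C≡N: nitrile.
–C(=O)– with carbon on both sides → ketone.
–C(=O)–N– linkage → amide (the N is not an amine).
pendant –NHC(=O)CH3: N bonded to a carbonyl → amide (not amine).
–NH2 on an sp³ carbon with no adjacent C=O → amine.
–C(=O)Br: carbonyl C bonded to C and to a halogen → acyl halide (not alkyl halide).
Amine appears at: CH(CH2NH2), CH(NH2), CH(NH2) → 3.

3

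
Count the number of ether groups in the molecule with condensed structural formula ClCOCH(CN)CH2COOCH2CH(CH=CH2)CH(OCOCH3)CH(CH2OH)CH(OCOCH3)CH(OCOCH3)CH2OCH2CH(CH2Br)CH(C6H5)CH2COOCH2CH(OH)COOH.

Working along the chain:
  ClCO: –C(=O)Cl: carbonyl C bonded to C and to a halogen → acyl halide (not alkyl halide).
  CH(CN): pendant –C≡N: nitrile.
  CH2COOCH2: –C(=O)–O–C with C on the carbonyl side → ester.
  CH(CH=CH2): pendant –CH=CH2: C=C double bond → alkene.
  CH(OCOCH3): pendant –OC(=O)CH3: an acyloxy group → ester.
  CH(CH2OH): pendant –CH2OH on an sp³ backbone C → alcohol.
  CH(OCOCH3): pendant –OC(=O)CH3: an acyloxy group → ester.
  CH(OCOCH3): pendant –OC(=O)CH3: an acyloxy group → ester.
  CH2OCH2: C–O–C with sp³ carbons on both sides and no adjacent C=O → ether.
  CH(CH2Br): pendant –CH2X: halogen on sp³ carbon → alkyl halide.
  CH(C6H5): pendant –C6H5: benzene ring → arene.
  CH2COOCH2: –C(=O)–O–C with C on the carbonyl side → ester.
  CH(OH): –OH on an sp³ carbon → alcohol (secondary).
  COOH: –COOH: carbonyl C bonded to –OH and C → carboxylic acid (the –OH is not a separate alcohol).
Ether appears at: CH2OCH2 → 1.

1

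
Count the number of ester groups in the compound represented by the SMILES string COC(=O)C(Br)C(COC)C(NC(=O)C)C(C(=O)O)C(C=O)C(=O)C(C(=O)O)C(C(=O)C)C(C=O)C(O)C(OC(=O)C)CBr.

Working along the chain:
  CH3OOC: CH3O–C(=O)–: carbonyl C bonded to C and to –OCH3 → ester (not ketone + ether).
  CH(Br): halogen on an sp³ carbon → alkyl halide.
  CH(CH2OCH3): pendant –CH2OCH3: C–O–C linkage → ether.
  CH(NHCOCH3): pendant –NHC(=O)CH3: N bonded to a carbonyl → amide (not amine).
  CH(COOH): pendant –COOH: carbonyl C bonded to C and –OH → carboxylic acid.
  CH(CHO): pendant –CHO: carbonyl C bonded to C and H → aldehyde.
  CO: –C(=O)– with carbon on both sides → ketone.
  CH(COOH): pendant –COOH: carbonyl C bonded to C and –OH → carboxylic acid.
  CH(COCH3): pendant –COCH3: carbonyl C bonded to two carbons → ketone.
  CH(CHO): pendant –CHO: carbonyl C bonded to C and H → aldehyde.
  CH(OH): –OH on an sp³ carbon → alcohol (secondary).
  CH(OCOCH3): pendant –OC(=O)CH3: an acyloxy group → ester.
  CH2Br: halogen on an sp³ carbon → alkyl halide.
Ester appears at: CH3OOC, CH(OCOCH3) → 2.

2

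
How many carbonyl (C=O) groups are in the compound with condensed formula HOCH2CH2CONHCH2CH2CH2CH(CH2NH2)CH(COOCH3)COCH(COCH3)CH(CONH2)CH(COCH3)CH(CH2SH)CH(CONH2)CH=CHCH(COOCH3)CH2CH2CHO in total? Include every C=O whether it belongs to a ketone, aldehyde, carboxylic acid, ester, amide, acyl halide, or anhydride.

CH2CONHCH2: amide, 1 C=O (running total 1).
CH(COOCH3): ester, 1 C=O (running total 2).
CO: ketone, 1 C=O (running total 3).
CH(COCH3): ketone, 1 C=O (running total 4).
CH(CONH2): amide, 1 C=O (running total 5).
CH(COCH3): ketone, 1 C=O (running total 6).
CH(CONH2): amide, 1 C=O (running total 7).
CH(COOCH3): ester, 1 C=O (running total 8).
CHO: aldehyde, 1 C=O (running total 9).

9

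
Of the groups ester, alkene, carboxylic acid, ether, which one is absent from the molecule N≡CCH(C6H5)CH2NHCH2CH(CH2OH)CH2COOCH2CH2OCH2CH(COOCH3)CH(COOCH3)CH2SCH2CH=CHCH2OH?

carboxylic acid

ester: present (CH2COOCH2 — –C(=O)–O–C with C on the carbonyl side → ester).
alkene: present (CH=CH — C=C double bond → alkene).
ether: present (CH2OCH2 — C–O–C with sp³ carbons on both sides and no adjacent C=O → ether).
carboxylic acid: absent. In each of CH2COOCH2 and CH(COOCH3), the acyl oxygen is bonded to carbon (–O–C), not to H, so this is an ester.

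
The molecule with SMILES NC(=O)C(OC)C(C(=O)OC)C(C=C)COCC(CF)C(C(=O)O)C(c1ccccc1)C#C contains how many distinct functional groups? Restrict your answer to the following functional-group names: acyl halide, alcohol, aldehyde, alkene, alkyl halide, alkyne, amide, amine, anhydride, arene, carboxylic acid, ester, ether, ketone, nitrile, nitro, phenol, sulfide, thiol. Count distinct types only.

8

Taking each segment in turn:
  H2NCO: –C(=O)NH2: carbonyl C bonded to C and to N → amide (the N is not a separate amine).
  CH(OCH3): pendant –OCH3: C–O–C with sp³ C, no adjacent C=O → ether.
  CH(COOCH3): pendant –COOCH3: carbonyl C bonded to C and –OCH3 → ester.
  CH(CH=CH2): pendant –CH=CH2: C=C double bond → alkene.
  CH2OCH2: C–O–C with sp³ carbons on both sides and no adjacent C=O → ether.
  CH(CH2F): pendant –CH2X: halogen on sp³ carbon → alkyl halide.
  CH(COOH): pendant –COOH: carbonyl C bonded to C and –OH → carboxylic acid.
  CH(C6H5): pendant –C6H5: benzene ring → arene.
  C≡CH: C≡C triple bond → alkyne.
Distinct types present: alkene, alkyl halide, alkyne, amide, arene, carboxylic acid, ester, ether.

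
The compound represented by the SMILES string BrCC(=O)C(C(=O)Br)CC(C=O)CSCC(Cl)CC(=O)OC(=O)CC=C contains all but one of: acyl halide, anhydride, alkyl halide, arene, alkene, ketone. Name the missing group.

alkyl halide: present (BrCH2 — halogen on an sp³ carbon → alkyl halide).
acyl halide: present (CH(COBr) — pendant –C(=O)X: carbonyl C bonded to C and halogen → acyl halide).
ketone: present (CO — –C(=O)– with carbon on both sides → ketone).
alkene: present (CH=CH2 — C=C double bond → alkene).
anhydride: present (CH2CO-O-COCH2 — two acyl groups sharing one oxygen, –C(=O)–O–C(=O)– → anhydride).
arene: no segment matches this pattern.

arene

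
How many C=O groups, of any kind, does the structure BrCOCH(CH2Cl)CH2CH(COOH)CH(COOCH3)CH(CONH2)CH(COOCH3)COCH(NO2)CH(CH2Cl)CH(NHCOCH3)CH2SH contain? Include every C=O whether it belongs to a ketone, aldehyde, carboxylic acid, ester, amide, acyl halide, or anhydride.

BrCO: acyl halide, 1 C=O (running total 1).
CH(COOH): carboxylic acid, 1 C=O (running total 2).
CH(COOCH3): ester, 1 C=O (running total 3).
CH(CONH2): amide, 1 C=O (running total 4).
CH(COOCH3): ester, 1 C=O (running total 5).
CO: ketone, 1 C=O (running total 6).
CH(NHCOCH3): amide, 1 C=O (running total 7).

7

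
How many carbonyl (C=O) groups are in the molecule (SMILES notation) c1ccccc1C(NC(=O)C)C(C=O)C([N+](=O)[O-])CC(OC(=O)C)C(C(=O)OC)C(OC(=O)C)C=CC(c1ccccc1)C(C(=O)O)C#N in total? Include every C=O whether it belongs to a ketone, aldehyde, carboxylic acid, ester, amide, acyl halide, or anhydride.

CH(NHCOCH3): amide, 1 C=O (running total 1).
CH(CHO): aldehyde, 1 C=O (running total 2).
CH(OCOCH3): ester, 1 C=O (running total 3).
CH(COOCH3): ester, 1 C=O (running total 4).
CH(OCOCH3): ester, 1 C=O (running total 5).
CH(COOH): carboxylic acid, 1 C=O (running total 6).

6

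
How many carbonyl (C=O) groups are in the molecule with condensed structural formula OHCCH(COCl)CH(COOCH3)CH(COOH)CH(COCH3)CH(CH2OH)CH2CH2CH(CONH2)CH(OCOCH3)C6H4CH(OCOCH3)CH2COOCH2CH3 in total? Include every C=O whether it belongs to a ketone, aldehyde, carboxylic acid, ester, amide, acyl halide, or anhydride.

9

OHC: aldehyde, 1 C=O (running total 1).
CH(COCl): acyl halide, 1 C=O (running total 2).
CH(COOCH3): ester, 1 C=O (running total 3).
CH(COOH): carboxylic acid, 1 C=O (running total 4).
CH(COCH3): ketone, 1 C=O (running total 5).
CH(CONH2): amide, 1 C=O (running total 6).
CH(OCOCH3): ester, 1 C=O (running total 7).
CH(OCOCH3): ester, 1 C=O (running total 8).
COOCH2CH3: ester, 1 C=O (running total 9).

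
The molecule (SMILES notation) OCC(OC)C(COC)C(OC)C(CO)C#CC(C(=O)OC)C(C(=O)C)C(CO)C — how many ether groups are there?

Reading the structure from left to right:
  HOCH2: HO– on an sp³ carbon → alcohol.
  CH(OCH3): pendant –OCH3: C–O–C with sp³ C, no adjacent C=O → ether.
  CH(CH2OCH3): pendant –CH2OCH3: C–O–C linkage → ether.
  CH(OCH3): pendant –OCH3: C–O–C with sp³ C, no adjacent C=O → ether.
  CH(CH2OH): pendant –CH2OH on an sp³ backbone C → alcohol.
  C≡C: C≡C triple bond → alkyne.
  CH(COOCH3): pendant –COOCH3: carbonyl C bonded to C and –OCH3 → ester.
  CH(COCH3): pendant –COCH3: carbonyl C bonded to two carbons → ketone.
  CH(CH2OH): pendant –CH2OH on an sp³ backbone C → alcohol.
Ether appears at: CH(OCH3), CH(CH2OCH3), CH(OCH3) → 3.

3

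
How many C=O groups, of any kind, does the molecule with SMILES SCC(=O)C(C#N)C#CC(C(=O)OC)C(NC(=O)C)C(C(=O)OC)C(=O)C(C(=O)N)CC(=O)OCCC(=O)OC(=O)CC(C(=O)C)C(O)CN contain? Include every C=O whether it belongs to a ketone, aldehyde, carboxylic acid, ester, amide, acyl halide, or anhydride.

CO: ketone, 1 C=O (running total 1).
CH(COOCH3): ester, 1 C=O (running total 2).
CH(NHCOCH3): amide, 1 C=O (running total 3).
CH(COOCH3): ester, 1 C=O (running total 4).
CO: ketone, 1 C=O (running total 5).
CH(CONH2): amide, 1 C=O (running total 6).
CH2COOCH2: ester, 1 C=O (running total 7).
CH2CO-O-COCH2: anhydride, 2 C=O (running total 9).
CH(COCH3): ketone, 1 C=O (running total 10).

10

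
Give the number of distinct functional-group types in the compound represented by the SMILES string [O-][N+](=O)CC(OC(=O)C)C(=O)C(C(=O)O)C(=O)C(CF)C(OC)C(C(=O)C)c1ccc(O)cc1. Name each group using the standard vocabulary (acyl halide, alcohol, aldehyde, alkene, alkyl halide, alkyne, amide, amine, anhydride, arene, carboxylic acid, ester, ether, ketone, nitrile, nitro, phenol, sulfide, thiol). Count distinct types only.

Reading the structure from left to right:
  O2NCH2: –NO2 on carbon → nitro group.
  CH(OCOCH3): pendant –OC(=O)CH3: an acyloxy group → ester.
  CO: –C(=O)– with carbon on both sides → ketone.
  CH(COOH): pendant –COOH: carbonyl C bonded to C and –OH → carboxylic acid.
  CO: –C(=O)– with carbon on both sides → ketone.
  CH(CH2F): pendant –CH2X: halogen on sp³ carbon → alkyl halide.
  CH(OCH3): pendant –OCH3: C–O–C with sp³ C, no adjacent C=O → ether.
  CH(COCH3): pendant –COCH3: carbonyl C bonded to two carbons → ketone.
  C6H4OH: –OH attached directly to an aromatic ring → phenol (not alcohol); the ring itself is an arene.
Distinct types present: alkyl halide, arene, carboxylic acid, ester, ether, ketone, nitro, phenol.

8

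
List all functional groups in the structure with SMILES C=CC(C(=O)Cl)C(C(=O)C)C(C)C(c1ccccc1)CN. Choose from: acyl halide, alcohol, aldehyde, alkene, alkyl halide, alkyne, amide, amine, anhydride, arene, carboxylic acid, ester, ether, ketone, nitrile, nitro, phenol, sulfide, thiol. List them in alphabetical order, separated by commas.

acyl halide, alkene, amine, arene, ketone

C=C double bond → alkene.
pendant –C(=O)X: carbonyl C bonded to C and halogen → acyl halide.
pendant –COCH3: carbonyl C bonded to two carbons → ketone.
pendant –C6H5: benzene ring → arene.
–NH2 on an sp³ carbon with no adjacent C=O → amine.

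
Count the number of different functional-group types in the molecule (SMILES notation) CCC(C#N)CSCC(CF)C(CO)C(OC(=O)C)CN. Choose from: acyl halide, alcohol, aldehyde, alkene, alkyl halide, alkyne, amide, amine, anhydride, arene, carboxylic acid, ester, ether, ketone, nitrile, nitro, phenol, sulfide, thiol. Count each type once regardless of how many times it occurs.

6

Taking each segment in turn:
  CH(CN): pendant –C≡N: nitrile.
  CH2SCH2: C–S–C linkage → sulfide (thioether).
  CH(CH2F): pendant –CH2X: halogen on sp³ carbon → alkyl halide.
  CH(CH2OH): pendant –CH2OH on an sp³ backbone C → alcohol.
  CH(OCOCH3): pendant –OC(=O)CH3: an acyloxy group → ester.
  CH2NH2: –NH2 on an sp³ carbon with no adjacent C=O → amine.
Distinct types present: alcohol, alkyl halide, amine, ester, nitrile, sulfide.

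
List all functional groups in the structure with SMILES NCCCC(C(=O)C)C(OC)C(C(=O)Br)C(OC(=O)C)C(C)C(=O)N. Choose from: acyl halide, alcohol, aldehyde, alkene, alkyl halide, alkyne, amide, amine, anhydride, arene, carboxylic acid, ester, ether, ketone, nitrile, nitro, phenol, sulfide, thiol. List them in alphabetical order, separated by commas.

Reading the structure from left to right:
  H2NCH2: –NH2 on an sp³ carbon with no adjacent C=O → amine.
  CH(COCH3): pendant –COCH3: carbonyl C bonded to two carbons → ketone.
  CH(OCH3): pendant –OCH3: C–O–C with sp³ C, no adjacent C=O → ether.
  CH(COBr): pendant –C(=O)X: carbonyl C bonded to C and halogen → acyl halide.
  CH(OCOCH3): pendant –OC(=O)CH3: an acyloxy group → ester.
  CONH2: –C(=O)NH2: carbonyl C bonded to C and to N → amide (the N is not a separate amine).

acyl halide, amide, amine, ester, ether, ketone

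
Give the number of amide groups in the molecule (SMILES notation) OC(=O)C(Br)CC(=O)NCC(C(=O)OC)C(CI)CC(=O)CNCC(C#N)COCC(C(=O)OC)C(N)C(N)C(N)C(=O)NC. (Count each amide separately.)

Working along the chain:
  HOOC: –COOH: carbonyl C bonded to –OH and C → carboxylic acid (the –OH is not a separate alcohol).
  CH(Br): halogen on an sp³ carbon → alkyl halide.
  CH2CONHCH2: –C(=O)–N– linkage → amide (the N is not an amine).
  CH(COOCH3): pendant –COOCH3: carbonyl C bonded to C and –OCH3 → ester.
  CH(CH2I): pendant –CH2X: halogen on sp³ carbon → alkyl halide.
  CO: –C(=O)– with carbon on both sides → ketone.
  CH2NHCH2: C–N–C with sp³ carbons and no adjacent C=O → amine (secondary).
  CH(CN): pendant –C≡N: nitrile.
  CH2OCH2: C–O–C with sp³ carbons on both sides and no adjacent C=O → ether.
  CH(COOCH3): pendant –COOCH3: carbonyl C bonded to C and –OCH3 → ester.
  CH(NH2): –NH2 on an sp³ carbon with no adjacent C=O → amine.
  CH(NH2): –NH2 on an sp³ carbon with no adjacent C=O → amine.
  CH(NH2): –NH2 on an sp³ carbon with no adjacent C=O → amine.
  CONHCH3: –C(=O)NHCH3: carbonyl C bonded to C and to N → amide (the N is not an amine).
Amide appears at: CH2CONHCH2, CONHCH3 → 2.

2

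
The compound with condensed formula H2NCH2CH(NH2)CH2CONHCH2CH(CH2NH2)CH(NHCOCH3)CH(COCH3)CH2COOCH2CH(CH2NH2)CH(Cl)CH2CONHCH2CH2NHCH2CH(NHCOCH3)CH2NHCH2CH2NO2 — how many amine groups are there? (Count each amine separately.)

6

Working along the chain:
  H2NCH2: –NH2 on an sp³ carbon with no adjacent C=O → amine.
  CH(NH2): –NH2 on an sp³ carbon with no adjacent C=O → amine.
  CH2CONHCH2: –C(=O)–N– linkage → amide (the N is not an amine).
  CH(CH2NH2): pendant –CH2NH2: N on sp³ C, no adjacent C=O → amine.
  CH(NHCOCH3): pendant –NHC(=O)CH3: N bonded to a carbonyl → amide (not amine).
  CH(COCH3): pendant –COCH3: carbonyl C bonded to two carbons → ketone.
  CH2COOCH2: –C(=O)–O–C with C on the carbonyl side → ester.
  CH(CH2NH2): pendant –CH2NH2: N on sp³ C, no adjacent C=O → amine.
  CH(Cl): halogen on an sp³ carbon → alkyl halide.
  CH2CONHCH2: –C(=O)–N– linkage → amide (the N is not an amine).
  CH2NHCH2: C–N–C with sp³ carbons and no adjacent C=O → amine (secondary).
  CH(NHCOCH3): pendant –NHC(=O)CH3: N bonded to a carbonyl → amide (not amine).
  CH2NHCH2: C–N–C with sp³ carbons and no adjacent C=O → amine (secondary).
  CH2NO2: –NO2 on carbon → nitro group.
Amine appears at: H2NCH2, CH(NH2), CH(CH2NH2), CH(CH2NH2), CH2NHCH2, CH2NHCH2 → 6.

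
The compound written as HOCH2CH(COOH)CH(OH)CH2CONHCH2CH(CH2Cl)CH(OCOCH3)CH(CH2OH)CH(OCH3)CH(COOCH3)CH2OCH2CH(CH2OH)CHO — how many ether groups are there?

2

Taking each segment in turn:
  HOCH2: HO– on an sp³ carbon → alcohol.
  CH(COOH): pendant –COOH: carbonyl C bonded to C and –OH → carboxylic acid.
  CH(OH): –OH on an sp³ carbon → alcohol (secondary).
  CH2CONHCH2: –C(=O)–N– linkage → amide (the N is not an amine).
  CH(CH2Cl): pendant –CH2X: halogen on sp³ carbon → alkyl halide.
  CH(OCOCH3): pendant –OC(=O)CH3: an acyloxy group → ester.
  CH(CH2OH): pendant –CH2OH on an sp³ backbone C → alcohol.
  CH(OCH3): pendant –OCH3: C–O–C with sp³ C, no adjacent C=O → ether.
  CH(COOCH3): pendant –COOCH3: carbonyl C bonded to C and –OCH3 → ester.
  CH2OCH2: C–O–C with sp³ carbons on both sides and no adjacent C=O → ether.
  CH(CH2OH): pendant –CH2OH on an sp³ backbone C → alcohol.
  CHO: terminal –CHO: carbonyl C bonded to H and C → aldehyde.
Ether appears at: CH(OCH3), CH2OCH2 → 2.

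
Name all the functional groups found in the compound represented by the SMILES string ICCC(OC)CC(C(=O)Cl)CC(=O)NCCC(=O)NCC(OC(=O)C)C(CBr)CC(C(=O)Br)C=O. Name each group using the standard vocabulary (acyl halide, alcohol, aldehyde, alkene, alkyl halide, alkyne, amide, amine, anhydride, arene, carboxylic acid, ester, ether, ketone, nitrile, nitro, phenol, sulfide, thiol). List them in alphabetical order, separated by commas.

acyl halide, aldehyde, alkyl halide, amide, ester, ether

Taking each segment in turn:
  ICH2: halogen on an sp³ carbon → alkyl halide.
  CH(OCH3): pendant –OCH3: C–O–C with sp³ C, no adjacent C=O → ether.
  CH(COCl): pendant –C(=O)X: carbonyl C bonded to C and halogen → acyl halide.
  CH2CONHCH2: –C(=O)–N– linkage → amide (the N is not an amine).
  CH2CONHCH2: –C(=O)–N– linkage → amide (the N is not an amine).
  CH(OCOCH3): pendant –OC(=O)CH3: an acyloxy group → ester.
  CH(CH2Br): pendant –CH2X: halogen on sp³ carbon → alkyl halide.
  CH(COBr): pendant –C(=O)X: carbonyl C bonded to C and halogen → acyl halide.
  CHO: terminal –CHO: carbonyl C bonded to H and C → aldehyde.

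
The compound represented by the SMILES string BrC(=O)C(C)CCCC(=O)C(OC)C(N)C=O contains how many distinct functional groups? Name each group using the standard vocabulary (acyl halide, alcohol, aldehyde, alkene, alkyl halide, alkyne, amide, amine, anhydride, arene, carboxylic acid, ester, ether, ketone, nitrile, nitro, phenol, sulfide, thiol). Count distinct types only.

–C(=O)Br: carbonyl C bonded to C and to a halogen → acyl halide (not alkyl halide).
–C(=O)– with carbon on both sides → ketone.
pendant –OCH3: C–O–C with sp³ C, no adjacent C=O → ether.
–NH2 on an sp³ carbon with no adjacent C=O → amine.
terminal –CHO: carbonyl C bonded to H and C → aldehyde.
Distinct types present: acyl halide, aldehyde, amine, ether, ketone.

5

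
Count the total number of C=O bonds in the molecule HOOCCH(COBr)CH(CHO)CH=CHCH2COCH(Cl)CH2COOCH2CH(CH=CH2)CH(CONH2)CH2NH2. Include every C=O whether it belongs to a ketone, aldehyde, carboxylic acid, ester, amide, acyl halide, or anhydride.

6

HOOC: carboxylic acid, 1 C=O (running total 1).
CH(COBr): acyl halide, 1 C=O (running total 2).
CH(CHO): aldehyde, 1 C=O (running total 3).
CO: ketone, 1 C=O (running total 4).
CH2COOCH2: ester, 1 C=O (running total 5).
CH(CONH2): amide, 1 C=O (running total 6).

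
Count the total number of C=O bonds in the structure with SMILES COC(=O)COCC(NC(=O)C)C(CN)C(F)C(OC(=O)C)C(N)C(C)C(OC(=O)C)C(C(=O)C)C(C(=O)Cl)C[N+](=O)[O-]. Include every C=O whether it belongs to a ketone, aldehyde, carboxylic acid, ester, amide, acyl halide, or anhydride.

6

CH3OOC: ester, 1 C=O (running total 1).
CH(NHCOCH3): amide, 1 C=O (running total 2).
CH(OCOCH3): ester, 1 C=O (running total 3).
CH(OCOCH3): ester, 1 C=O (running total 4).
CH(COCH3): ketone, 1 C=O (running total 5).
CH(COCl): acyl halide, 1 C=O (running total 6).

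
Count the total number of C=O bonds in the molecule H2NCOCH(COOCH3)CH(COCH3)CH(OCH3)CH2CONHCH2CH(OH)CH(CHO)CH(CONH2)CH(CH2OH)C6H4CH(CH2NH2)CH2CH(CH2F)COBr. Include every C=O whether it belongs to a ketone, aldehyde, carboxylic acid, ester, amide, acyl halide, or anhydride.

7

H2NCO: amide, 1 C=O (running total 1).
CH(COOCH3): ester, 1 C=O (running total 2).
CH(COCH3): ketone, 1 C=O (running total 3).
CH2CONHCH2: amide, 1 C=O (running total 4).
CH(CHO): aldehyde, 1 C=O (running total 5).
CH(CONH2): amide, 1 C=O (running total 6).
COBr: acyl halide, 1 C=O (running total 7).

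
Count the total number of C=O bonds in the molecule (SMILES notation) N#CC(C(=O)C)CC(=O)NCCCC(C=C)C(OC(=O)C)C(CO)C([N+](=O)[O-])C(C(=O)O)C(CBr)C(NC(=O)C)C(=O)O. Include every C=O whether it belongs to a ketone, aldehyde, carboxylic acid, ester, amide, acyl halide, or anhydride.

6

CH(COCH3): ketone, 1 C=O (running total 1).
CH2CONHCH2: amide, 1 C=O (running total 2).
CH(OCOCH3): ester, 1 C=O (running total 3).
CH(COOH): carboxylic acid, 1 C=O (running total 4).
CH(NHCOCH3): amide, 1 C=O (running total 5).
COOH: carboxylic acid, 1 C=O (running total 6).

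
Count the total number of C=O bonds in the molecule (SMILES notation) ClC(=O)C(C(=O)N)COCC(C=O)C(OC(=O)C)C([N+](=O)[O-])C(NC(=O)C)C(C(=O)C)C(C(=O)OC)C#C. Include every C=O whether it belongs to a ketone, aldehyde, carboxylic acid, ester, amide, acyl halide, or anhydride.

ClCO: acyl halide, 1 C=O (running total 1).
CH(CONH2): amide, 1 C=O (running total 2).
CH(CHO): aldehyde, 1 C=O (running total 3).
CH(OCOCH3): ester, 1 C=O (running total 4).
CH(NHCOCH3): amide, 1 C=O (running total 5).
CH(COCH3): ketone, 1 C=O (running total 6).
CH(COOCH3): ester, 1 C=O (running total 7).

7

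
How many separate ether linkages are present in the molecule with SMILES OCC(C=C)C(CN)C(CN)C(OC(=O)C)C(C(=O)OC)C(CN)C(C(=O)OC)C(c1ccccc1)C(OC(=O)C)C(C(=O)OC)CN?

HO– on an sp³ carbon → alcohol.
pendant –CH=CH2: C=C double bond → alkene.
pendant –CH2NH2: N on sp³ C, no adjacent C=O → amine.
pendant –CH2NH2: N on sp³ C, no adjacent C=O → amine.
pendant –OC(=O)CH3: an acyloxy group → ester.
pendant –COOCH3: carbonyl C bonded to C and –OCH3 → ester.
pendant –CH2NH2: N on sp³ C, no adjacent C=O → amine.
pendant –COOCH3: carbonyl C bonded to C and –OCH3 → ester.
pendant –C6H5: benzene ring → arene.
pendant –OC(=O)CH3: an acyloxy group → ester.
pendant –COOCH3: carbonyl C bonded to C and –OCH3 → ester.
–NH2 on an sp³ carbon with no adjacent C=O → amine.
No segment is a ether: HOCH2 is alcohol, not ether; CH(OCOCH3) is ester, not ether; CH(COOCH3) is ester, not ether. → 0.

0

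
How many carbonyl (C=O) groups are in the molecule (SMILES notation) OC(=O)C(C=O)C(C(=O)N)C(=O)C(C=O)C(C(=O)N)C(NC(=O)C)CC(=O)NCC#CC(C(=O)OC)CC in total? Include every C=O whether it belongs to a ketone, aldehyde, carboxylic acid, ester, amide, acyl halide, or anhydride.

9

HOOC: carboxylic acid, 1 C=O (running total 1).
CH(CHO): aldehyde, 1 C=O (running total 2).
CH(CONH2): amide, 1 C=O (running total 3).
CO: ketone, 1 C=O (running total 4).
CH(CHO): aldehyde, 1 C=O (running total 5).
CH(CONH2): amide, 1 C=O (running total 6).
CH(NHCOCH3): amide, 1 C=O (running total 7).
CH2CONHCH2: amide, 1 C=O (running total 8).
CH(COOCH3): ester, 1 C=O (running total 9).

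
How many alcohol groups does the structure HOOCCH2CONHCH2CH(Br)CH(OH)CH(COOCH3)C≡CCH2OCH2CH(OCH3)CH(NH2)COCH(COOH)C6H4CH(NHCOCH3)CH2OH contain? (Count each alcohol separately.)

–COOH: carbonyl C bonded to –OH and C → carboxylic acid (the –OH is not a separate alcohol).
–C(=O)–N– linkage → amide (the N is not an amine).
halogen on an sp³ carbon → alkyl halide.
–OH on an sp³ carbon → alcohol (secondary).
pendant –COOCH3: carbonyl C bonded to C and –OCH3 → ester.
C≡C triple bond → alkyne.
C–O–C with sp³ carbons on both sides and no adjacent C=O → ether.
pendant –OCH3: C–O–C with sp³ C, no adjacent C=O → ether.
–NH2 on an sp³ carbon with no adjacent C=O → amine.
–C(=O)– with carbon on both sides → ketone.
pendant –COOH: carbonyl C bonded to C and –OH → carboxylic acid.
para-disubstituted benzene ring → arene.
pendant –NHC(=O)CH3: N bonded to a carbonyl → amide (not amine).
–OH on an sp³ carbon → alcohol.
Alcohol appears at: CH(OH), CH2OH → 2.

2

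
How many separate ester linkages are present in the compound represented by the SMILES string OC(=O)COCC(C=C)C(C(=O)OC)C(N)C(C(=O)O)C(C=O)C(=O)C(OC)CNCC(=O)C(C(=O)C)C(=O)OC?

2

Taking each segment in turn:
  HOOC: –COOH: carbonyl C bonded to –OH and C → carboxylic acid (the –OH is not a separate alcohol).
  CH2OCH2: C–O–C with sp³ carbons on both sides and no adjacent C=O → ether.
  CH(CH=CH2): pendant –CH=CH2: C=C double bond → alkene.
  CH(COOCH3): pendant –COOCH3: carbonyl C bonded to C and –OCH3 → ester.
  CH(NH2): –NH2 on an sp³ carbon with no adjacent C=O → amine.
  CH(COOH): pendant –COOH: carbonyl C bonded to C and –OH → carboxylic acid.
  CH(CHO): pendant –CHO: carbonyl C bonded to C and H → aldehyde.
  CO: –C(=O)– with carbon on both sides → ketone.
  CH(OCH3): pendant –OCH3: C–O–C with sp³ C, no adjacent C=O → ether.
  CH2NHCH2: C–N–C with sp³ carbons and no adjacent C=O → amine (secondary).
  CO: –C(=O)– with carbon on both sides → ketone.
  CH(COCH3): pendant –COCH3: carbonyl C bonded to two carbons → ketone.
  COOCH3: –C(=O)OCH3: carbonyl C bonded to C and to –OCH3 → ester (not ketone + ether).
Ester appears at: CH(COOCH3), COOCH3 → 2.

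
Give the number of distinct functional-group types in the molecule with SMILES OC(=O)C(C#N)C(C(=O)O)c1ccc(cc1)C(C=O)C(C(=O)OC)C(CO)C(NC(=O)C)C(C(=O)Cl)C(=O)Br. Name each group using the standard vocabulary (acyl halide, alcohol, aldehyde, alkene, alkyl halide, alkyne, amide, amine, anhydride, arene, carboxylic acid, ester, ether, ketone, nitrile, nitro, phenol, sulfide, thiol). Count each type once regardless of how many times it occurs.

8

–COOH: carbonyl C bonded to –OH and C → carboxylic acid (the –OH is not a separate alcohol).
pendant –C≡N: nitrile.
pendant –COOH: carbonyl C bonded to C and –OH → carboxylic acid.
para-disubstituted benzene ring → arene.
pendant –CHO: carbonyl C bonded to C and H → aldehyde.
pendant –COOCH3: carbonyl C bonded to C and –OCH3 → ester.
pendant –CH2OH on an sp³ backbone C → alcohol.
pendant –NHC(=O)CH3: N bonded to a carbonyl → amide (not amine).
pendant –C(=O)X: carbonyl C bonded to C and halogen → acyl halide.
–C(=O)Br: carbonyl C bonded to C and to a halogen → acyl halide (not alkyl halide).
Distinct types present: acyl halide, alcohol, aldehyde, amide, arene, carboxylic acid, ester, nitrile.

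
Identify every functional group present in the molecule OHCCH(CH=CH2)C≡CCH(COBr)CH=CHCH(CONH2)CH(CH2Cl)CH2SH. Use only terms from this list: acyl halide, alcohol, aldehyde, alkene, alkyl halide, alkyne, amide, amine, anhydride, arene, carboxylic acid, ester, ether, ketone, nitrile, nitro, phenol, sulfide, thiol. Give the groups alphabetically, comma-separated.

terminal –CHO: carbonyl C bonded to H and C → aldehyde.
pendant –CH=CH2: C=C double bond → alkene.
C≡C triple bond → alkyne.
pendant –C(=O)X: carbonyl C bonded to C and halogen → acyl halide.
C=C double bond → alkene.
pendant –CONH2: carbonyl C bonded to C and N → amide.
pendant –CH2X: halogen on sp³ carbon → alkyl halide.
–SH on an sp³ carbon → thiol.

acyl halide, aldehyde, alkene, alkyl halide, alkyne, amide, thiol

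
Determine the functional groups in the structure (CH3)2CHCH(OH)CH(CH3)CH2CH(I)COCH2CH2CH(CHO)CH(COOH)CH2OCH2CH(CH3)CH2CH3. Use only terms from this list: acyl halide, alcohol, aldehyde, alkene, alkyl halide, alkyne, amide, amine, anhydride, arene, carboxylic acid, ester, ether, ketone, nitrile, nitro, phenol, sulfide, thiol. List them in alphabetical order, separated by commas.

Reading the structure from left to right:
  CH(OH): –OH on an sp³ carbon → alcohol (secondary).
  CH(I): halogen on an sp³ carbon → alkyl halide.
  CO: –C(=O)– with carbon on both sides → ketone.
  CH(CHO): pendant –CHO: carbonyl C bonded to C and H → aldehyde.
  CH(COOH): pendant –COOH: carbonyl C bonded to C and –OH → carboxylic acid.
  CH2OCH2: C–O–C with sp³ carbons on both sides and no adjacent C=O → ether.

alcohol, aldehyde, alkyl halide, carboxylic acid, ether, ketone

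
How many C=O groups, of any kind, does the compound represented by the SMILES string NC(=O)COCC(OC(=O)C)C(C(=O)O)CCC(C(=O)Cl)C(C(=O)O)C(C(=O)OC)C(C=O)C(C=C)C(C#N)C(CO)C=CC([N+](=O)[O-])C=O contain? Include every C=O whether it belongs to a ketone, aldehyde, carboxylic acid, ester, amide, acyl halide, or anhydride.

H2NCO: amide, 1 C=O (running total 1).
CH(OCOCH3): ester, 1 C=O (running total 2).
CH(COOH): carboxylic acid, 1 C=O (running total 3).
CH(COCl): acyl halide, 1 C=O (running total 4).
CH(COOH): carboxylic acid, 1 C=O (running total 5).
CH(COOCH3): ester, 1 C=O (running total 6).
CH(CHO): aldehyde, 1 C=O (running total 7).
CHO: aldehyde, 1 C=O (running total 8).

8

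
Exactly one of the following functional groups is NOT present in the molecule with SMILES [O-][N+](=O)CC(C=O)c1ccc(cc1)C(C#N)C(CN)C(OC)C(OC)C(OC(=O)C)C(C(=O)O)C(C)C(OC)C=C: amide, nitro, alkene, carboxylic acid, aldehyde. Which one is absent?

alkene: present (CH=CH2 — C=C double bond → alkene).
aldehyde: present (CH(CHO) — pendant –CHO: carbonyl C bonded to C and H → aldehyde).
nitro: present (O2NCH2 — –NO2 on carbon → nitro group).
carboxylic acid: present (CH(COOH) — pendant –COOH: carbonyl C bonded to C and –OH → carboxylic acid).
amide: no segment matches this pattern.

amide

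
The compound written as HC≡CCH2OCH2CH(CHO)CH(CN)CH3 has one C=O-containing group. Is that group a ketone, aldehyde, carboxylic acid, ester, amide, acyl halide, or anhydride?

aldehyde

The carbonyl is in the CH(CHO) segment: pendant –CHO: carbonyl C bonded to C and H → aldehyde.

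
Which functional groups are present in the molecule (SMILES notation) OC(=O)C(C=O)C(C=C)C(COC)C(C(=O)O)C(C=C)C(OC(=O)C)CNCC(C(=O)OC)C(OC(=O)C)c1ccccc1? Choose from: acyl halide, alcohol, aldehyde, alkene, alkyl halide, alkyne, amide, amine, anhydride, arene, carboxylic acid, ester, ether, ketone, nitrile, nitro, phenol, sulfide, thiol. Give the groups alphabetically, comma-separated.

aldehyde, alkene, amine, arene, carboxylic acid, ester, ether

–COOH: carbonyl C bonded to –OH and C → carboxylic acid (the –OH is not a separate alcohol).
pendant –CHO: carbonyl C bonded to C and H → aldehyde.
pendant –CH=CH2: C=C double bond → alkene.
pendant –CH2OCH3: C–O–C linkage → ether.
pendant –COOH: carbonyl C bonded to C and –OH → carboxylic acid.
pendant –CH=CH2: C=C double bond → alkene.
pendant –OC(=O)CH3: an acyloxy group → ester.
C–N–C with sp³ carbons and no adjacent C=O → amine (secondary).
pendant –COOCH3: carbonyl C bonded to C and –OCH3 → ester.
pendant –OC(=O)CH3: an acyloxy group → ester.
–C6H5 phenyl ring → arene.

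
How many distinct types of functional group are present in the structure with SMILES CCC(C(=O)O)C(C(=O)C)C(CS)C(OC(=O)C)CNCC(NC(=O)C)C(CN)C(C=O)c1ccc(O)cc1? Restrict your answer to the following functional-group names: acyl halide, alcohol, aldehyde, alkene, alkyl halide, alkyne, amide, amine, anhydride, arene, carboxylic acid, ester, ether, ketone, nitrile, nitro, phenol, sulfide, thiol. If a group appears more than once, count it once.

pendant –COOH: carbonyl C bonded to C and –OH → carboxylic acid.
pendant –COCH3: carbonyl C bonded to two carbons → ketone.
pendant –CH2SH → thiol.
pendant –OC(=O)CH3: an acyloxy group → ester.
C–N–C with sp³ carbons and no adjacent C=O → amine (secondary).
pendant –NHC(=O)CH3: N bonded to a carbonyl → amide (not amine).
pendant –CH2NH2: N on sp³ C, no adjacent C=O → amine.
pendant –CHO: carbonyl C bonded to C and H → aldehyde.
–OH attached directly to an aromatic ring → phenol (not alcohol); the ring itself is an arene.
Distinct types present: aldehyde, amide, amine, arene, carboxylic acid, ester, ketone, phenol, thiol.

9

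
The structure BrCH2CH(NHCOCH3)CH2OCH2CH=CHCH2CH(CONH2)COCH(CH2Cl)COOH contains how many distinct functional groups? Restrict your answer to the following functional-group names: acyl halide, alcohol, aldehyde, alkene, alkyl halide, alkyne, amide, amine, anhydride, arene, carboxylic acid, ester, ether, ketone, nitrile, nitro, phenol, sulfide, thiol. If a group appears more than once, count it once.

Working along the chain:
  BrCH2: halogen on an sp³ carbon → alkyl halide.
  CH(NHCOCH3): pendant –NHC(=O)CH3: N bonded to a carbonyl → amide (not amine).
  CH2OCH2: C–O–C with sp³ carbons on both sides and no adjacent C=O → ether.
  CH=CH: C=C double bond → alkene.
  CH(CONH2): pendant –CONH2: carbonyl C bonded to C and N → amide.
  CO: –C(=O)– with carbon on both sides → ketone.
  CH(CH2Cl): pendant –CH2X: halogen on sp³ carbon → alkyl halide.
  COOH: –COOH: carbonyl C bonded to –OH and C → carboxylic acid (the –OH is not a separate alcohol).
Distinct types present: alkene, alkyl halide, amide, carboxylic acid, ether, ketone.

6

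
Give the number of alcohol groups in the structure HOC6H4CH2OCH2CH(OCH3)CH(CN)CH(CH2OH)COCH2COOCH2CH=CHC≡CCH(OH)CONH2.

–OH attached directly to an aromatic ring → phenol (not alcohol); the ring itself is an arene.
C–O–C with sp³ carbons on both sides and no adjacent C=O → ether.
pendant –OCH3: C–O–C with sp³ C, no adjacent C=O → ether.
pendant –C≡N: nitrile.
pendant –CH2OH on an sp³ backbone C → alcohol.
–C(=O)– with carbon on both sides → ketone.
–C(=O)–O–C with C on the carbonyl side → ester.
C=C double bond → alkene.
C≡C triple bond → alkyne.
–OH on an sp³ carbon → alcohol (secondary).
–C(=O)NH2: carbonyl C bonded to C and to N → amide (the N is not a separate amine).
Alcohol appears at: CH(CH2OH), CH(OH) → 2.

2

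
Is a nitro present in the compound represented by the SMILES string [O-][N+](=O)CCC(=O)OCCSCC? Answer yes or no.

–NO2 on carbon → nitro group.
–C(=O)–O–C with C on the carbonyl side → ester.
C–S–C linkage → sulfide (thioether).
The O2NCH2 segment supplies the nitro: –NO2 on carbon → nitro group.

yes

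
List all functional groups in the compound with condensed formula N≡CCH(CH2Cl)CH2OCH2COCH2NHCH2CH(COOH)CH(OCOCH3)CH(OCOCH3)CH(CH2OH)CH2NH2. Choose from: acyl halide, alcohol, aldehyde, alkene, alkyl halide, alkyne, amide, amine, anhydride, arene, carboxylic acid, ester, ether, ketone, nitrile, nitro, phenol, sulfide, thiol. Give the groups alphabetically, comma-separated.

alcohol, alkyl halide, amine, carboxylic acid, ester, ether, ketone, nitrile

N≡C–: carbon triple-bonded to nitrogen → nitrile.
pendant –CH2X: halogen on sp³ carbon → alkyl halide.
C–O–C with sp³ carbons on both sides and no adjacent C=O → ether.
–C(=O)– with carbon on both sides → ketone.
C–N–C with sp³ carbons and no adjacent C=O → amine (secondary).
pendant –COOH: carbonyl C bonded to C and –OH → carboxylic acid.
pendant –OC(=O)CH3: an acyloxy group → ester.
pendant –OC(=O)CH3: an acyloxy group → ester.
pendant –CH2OH on an sp³ backbone C → alcohol.
–NH2 on an sp³ carbon with no adjacent C=O → amine.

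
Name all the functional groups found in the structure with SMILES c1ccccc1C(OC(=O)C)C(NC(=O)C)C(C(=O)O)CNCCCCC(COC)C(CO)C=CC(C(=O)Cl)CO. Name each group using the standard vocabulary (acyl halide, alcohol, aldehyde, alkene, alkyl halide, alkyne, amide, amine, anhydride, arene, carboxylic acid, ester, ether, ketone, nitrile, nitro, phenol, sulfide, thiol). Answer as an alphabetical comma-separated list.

C6H5– phenyl ring → arene.
pendant –OC(=O)CH3: an acyloxy group → ester.
pendant –NHC(=O)CH3: N bonded to a carbonyl → amide (not amine).
pendant –COOH: carbonyl C bonded to C and –OH → carboxylic acid.
C–N–C with sp³ carbons and no adjacent C=O → amine (secondary).
pendant –CH2OCH3: C–O–C linkage → ether.
pendant –CH2OH on an sp³ backbone C → alcohol.
C=C double bond → alkene.
pendant –C(=O)X: carbonyl C bonded to C and halogen → acyl halide.
–OH on an sp³ carbon → alcohol.

acyl halide, alcohol, alkene, amide, amine, arene, carboxylic acid, ester, ether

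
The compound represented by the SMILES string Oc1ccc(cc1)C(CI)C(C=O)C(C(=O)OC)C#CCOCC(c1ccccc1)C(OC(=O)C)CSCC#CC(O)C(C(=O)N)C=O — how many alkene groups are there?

0

–OH attached directly to an aromatic ring → phenol (not alcohol); the ring itself is an arene.
pendant –CH2X: halogen on sp³ carbon → alkyl halide.
pendant –CHO: carbonyl C bonded to C and H → aldehyde.
pendant –COOCH3: carbonyl C bonded to C and –OCH3 → ester.
C≡C triple bond → alkyne.
C–O–C with sp³ carbons on both sides and no adjacent C=O → ether.
pendant –C6H5: benzene ring → arene.
pendant –OC(=O)CH3: an acyloxy group → ester.
C–S–C linkage → sulfide (thioether).
C≡C triple bond → alkyne.
–OH on an sp³ carbon → alcohol (secondary).
pendant –CONH2: carbonyl C bonded to C and N → amide.
terminal –CHO: carbonyl C bonded to H and C → aldehyde.
No segment is a alkene: HOC6H4 is arene/phenol, not alkene; C≡C is alkyne, not alkene; CH(C6H5) is arene, not alkene. → 0.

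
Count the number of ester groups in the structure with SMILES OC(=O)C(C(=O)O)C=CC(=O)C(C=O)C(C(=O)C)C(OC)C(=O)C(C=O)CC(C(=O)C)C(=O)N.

–COOH: carbonyl C bonded to –OH and C → carboxylic acid (the –OH is not a separate alcohol).
pendant –COOH: carbonyl C bonded to C and –OH → carboxylic acid.
C=C double bond → alkene.
–C(=O)– with carbon on both sides → ketone.
pendant –CHO: carbonyl C bonded to C and H → aldehyde.
pendant –COCH3: carbonyl C bonded to two carbons → ketone.
pendant –OCH3: C–O–C with sp³ C, no adjacent C=O → ether.
–C(=O)– with carbon on both sides → ketone.
pendant –CHO: carbonyl C bonded to C and H → aldehyde.
pendant –COCH3: carbonyl C bonded to two carbons → ketone.
–C(=O)NH2: carbonyl C bonded to C and to N → amide (the N is not a separate amine).
No segment is a ester: HOOC is carboxylic acid, not ester; CH(COOH) is carboxylic acid, not ester; CO is ketone, not ester. → 0.

0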